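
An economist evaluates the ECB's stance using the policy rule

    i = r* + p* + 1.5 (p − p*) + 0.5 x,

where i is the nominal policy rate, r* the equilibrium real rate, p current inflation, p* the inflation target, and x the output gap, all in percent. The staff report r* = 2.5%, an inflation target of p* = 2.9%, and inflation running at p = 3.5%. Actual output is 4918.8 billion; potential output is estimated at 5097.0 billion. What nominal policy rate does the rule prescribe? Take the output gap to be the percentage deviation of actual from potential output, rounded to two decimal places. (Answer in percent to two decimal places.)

4.55%

Output gap = 100 × (4918.8 − 5097.0) / 5097.0 = -3.50%.
i = 2.50 + 2.90 + 1.5 × (3.50 − 2.90) + 0.5 × (-3.50)
   = 2.50 + 2.9 + 0.9 − 1.75 = 4.55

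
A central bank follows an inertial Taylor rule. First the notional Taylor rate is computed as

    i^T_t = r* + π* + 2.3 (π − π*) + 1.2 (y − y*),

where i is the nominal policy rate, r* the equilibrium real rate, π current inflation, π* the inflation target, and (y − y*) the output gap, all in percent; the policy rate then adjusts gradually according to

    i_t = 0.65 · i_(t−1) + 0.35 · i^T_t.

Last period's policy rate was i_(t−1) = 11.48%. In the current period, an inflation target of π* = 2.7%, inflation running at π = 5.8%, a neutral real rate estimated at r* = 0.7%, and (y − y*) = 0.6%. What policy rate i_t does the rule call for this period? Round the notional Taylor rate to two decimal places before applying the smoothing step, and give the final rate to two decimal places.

11.40%

i^T_t = 0.7 + 2.7 + 2.3 × (5.8 − 2.7) + 1.2 × 0.6
   = 0.7 + 2.7 + 7.13 + 0.72 = 11.25
i_t = 0.65 × 11.48 + 0.35 × 11.25 = 7.462 + 3.9375 = 11.40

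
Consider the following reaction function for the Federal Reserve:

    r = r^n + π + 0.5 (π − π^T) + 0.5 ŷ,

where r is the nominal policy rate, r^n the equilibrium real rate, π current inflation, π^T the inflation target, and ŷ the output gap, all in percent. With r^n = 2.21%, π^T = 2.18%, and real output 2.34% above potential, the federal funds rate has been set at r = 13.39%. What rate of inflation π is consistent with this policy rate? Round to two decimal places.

Output 2.34% above potential → ŷ = 2.34.
Collecting π: r = r^n + (1 + 0.5) π − 0.5 π^T + 0.5 ŷ
1.5 π = 13.39 − 2.21 + 0.5 × 2.18 − 0.5 × 2.34 = 11.1
π = 11.1 / 1.5 = 7.40

7.40%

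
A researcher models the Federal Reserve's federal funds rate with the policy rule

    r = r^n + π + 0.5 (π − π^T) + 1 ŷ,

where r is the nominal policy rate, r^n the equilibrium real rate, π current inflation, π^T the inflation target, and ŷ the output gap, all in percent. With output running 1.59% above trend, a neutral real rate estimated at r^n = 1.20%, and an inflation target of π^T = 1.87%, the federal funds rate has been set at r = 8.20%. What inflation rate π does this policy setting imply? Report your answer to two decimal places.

Output 1.59% above potential → ŷ = 1.59.
Collecting π: r = r^n + (1 + 0.5) π − 0.5 π^T + 1 ŷ
1.5 π = 8.20 − 1.20 + 0.5 × 1.87 − 1 × 1.59 = 6.345
π = 6.345 / 1.5 = 4.23

4.23%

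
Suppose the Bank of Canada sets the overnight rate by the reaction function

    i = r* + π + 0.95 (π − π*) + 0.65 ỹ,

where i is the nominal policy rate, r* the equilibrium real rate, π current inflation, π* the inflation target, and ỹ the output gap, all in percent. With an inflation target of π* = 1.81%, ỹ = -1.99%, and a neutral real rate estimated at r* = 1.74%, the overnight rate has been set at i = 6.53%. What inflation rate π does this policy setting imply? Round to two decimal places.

Collecting π: i = r* + (1 + 0.95) π − 0.95 π* + 0.65 ỹ
1.95 π = 6.53 − 1.74 + 0.95 × 1.81 − 0.65 × (-1.99) = 7.803
π = 7.803 / 1.95 = 4.00

4.00%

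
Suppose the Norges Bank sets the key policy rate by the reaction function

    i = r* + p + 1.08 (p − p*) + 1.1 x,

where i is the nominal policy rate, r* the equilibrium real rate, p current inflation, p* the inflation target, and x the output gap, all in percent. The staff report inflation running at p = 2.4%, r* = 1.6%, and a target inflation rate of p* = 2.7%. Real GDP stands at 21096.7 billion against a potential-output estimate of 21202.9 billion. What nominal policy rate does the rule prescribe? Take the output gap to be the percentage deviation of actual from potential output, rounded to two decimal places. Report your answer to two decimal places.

3.13%

Output gap = 100 × (21096.7 − 21202.9) / 21202.9 = -0.50%.
i = 1.60 + 2.40 + 1.08 × (2.40 − 2.70) + 1.1 × (-0.50)
   = 1.60 + 2.4 − 0.324 − 0.55 = 3.13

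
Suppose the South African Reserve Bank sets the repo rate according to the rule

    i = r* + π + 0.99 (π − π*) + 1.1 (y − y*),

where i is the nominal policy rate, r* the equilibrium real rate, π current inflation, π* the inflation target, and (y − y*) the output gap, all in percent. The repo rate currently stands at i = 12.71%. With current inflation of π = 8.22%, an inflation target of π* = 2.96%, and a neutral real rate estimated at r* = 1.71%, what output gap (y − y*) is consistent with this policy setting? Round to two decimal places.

-2.21%

1.1 (y − y*) = 12.71 − 1.71 − 8.22 − 0.99 × (8.22 − 2.96) = -2.4274
(y − y*) = -2.4274 / 1.1 = -2.21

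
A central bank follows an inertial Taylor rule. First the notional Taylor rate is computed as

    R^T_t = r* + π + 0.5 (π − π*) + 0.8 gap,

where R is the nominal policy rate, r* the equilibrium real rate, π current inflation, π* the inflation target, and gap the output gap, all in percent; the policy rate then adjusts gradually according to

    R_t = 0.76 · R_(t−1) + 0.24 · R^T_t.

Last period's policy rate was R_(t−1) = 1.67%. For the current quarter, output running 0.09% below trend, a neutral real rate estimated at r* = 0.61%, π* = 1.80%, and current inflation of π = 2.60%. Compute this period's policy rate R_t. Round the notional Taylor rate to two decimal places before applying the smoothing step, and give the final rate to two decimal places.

2.12%

Output 0.09% below potential → gap = -0.09.
R^T_t = 0.61 + 2.60 + 0.5 × (2.60 − 1.80) + 0.8 × (-0.09)
   = 0.61 + 2.6 + 0.4 − 0.072 = 3.54
R_t = 0.76 × 1.67 + 0.24 × 3.54 = 1.2692 + 0.8496 = 2.12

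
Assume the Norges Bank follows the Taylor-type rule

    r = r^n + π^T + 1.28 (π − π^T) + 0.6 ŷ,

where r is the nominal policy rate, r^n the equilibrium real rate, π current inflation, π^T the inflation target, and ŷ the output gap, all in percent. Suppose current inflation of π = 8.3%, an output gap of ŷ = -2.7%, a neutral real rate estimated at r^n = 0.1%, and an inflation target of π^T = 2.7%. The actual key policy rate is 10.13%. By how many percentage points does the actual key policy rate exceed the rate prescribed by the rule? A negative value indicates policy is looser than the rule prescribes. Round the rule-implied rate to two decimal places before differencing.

r = 0.1 + 2.7 + 1.28 × (8.3 − 2.7) + 0.6 × (-2.7)
   = 0.1 + 2.7 + 7.168 − 1.62 = 8.35
Deviation = 10.13 − 8.35 = 1.78 pp.

1.78 pp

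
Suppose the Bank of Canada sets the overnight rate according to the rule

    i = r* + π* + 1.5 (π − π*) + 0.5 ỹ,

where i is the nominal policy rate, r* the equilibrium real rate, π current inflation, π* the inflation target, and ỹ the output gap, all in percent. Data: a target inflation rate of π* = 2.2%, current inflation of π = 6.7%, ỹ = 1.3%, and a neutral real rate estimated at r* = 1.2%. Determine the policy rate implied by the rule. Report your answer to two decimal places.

i = 1.2 + 2.2 + 1.5 × (6.7 − 2.2) + 0.5 × 1.3
   = 1.2 + 2.2 + 6.75 + 0.65 = 10.80

10.80%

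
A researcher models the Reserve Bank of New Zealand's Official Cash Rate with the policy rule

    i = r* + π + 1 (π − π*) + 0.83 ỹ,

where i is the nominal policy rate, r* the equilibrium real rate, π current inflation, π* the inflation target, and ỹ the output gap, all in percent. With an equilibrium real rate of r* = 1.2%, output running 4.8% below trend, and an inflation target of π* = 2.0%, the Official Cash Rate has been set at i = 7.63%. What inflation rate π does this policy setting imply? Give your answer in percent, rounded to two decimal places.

Output 4.8% below potential → ỹ = -4.8.
Collecting π: i = r* + (1 + 1) π − 1 π* + 0.83 ỹ
2 π = 7.63 − 1.2 + 1 × 2.0 − 0.83 × (-4.8) = 12.414
π = 12.414 / 2 = 6.21

6.21%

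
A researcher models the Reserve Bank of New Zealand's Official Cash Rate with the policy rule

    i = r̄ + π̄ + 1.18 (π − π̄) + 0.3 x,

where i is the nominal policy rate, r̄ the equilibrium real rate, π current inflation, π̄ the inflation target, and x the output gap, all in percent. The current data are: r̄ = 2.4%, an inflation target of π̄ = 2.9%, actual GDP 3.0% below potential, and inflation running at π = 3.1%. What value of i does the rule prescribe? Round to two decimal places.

4.64%

Output 3.0% below potential → x = -3.0.
i = 2.4 + 2.9 + 1.18 × (3.1 − 2.9) + 0.3 × (-3.0)
   = 2.4 + 2.9 + 0.236 − 0.9 = 4.64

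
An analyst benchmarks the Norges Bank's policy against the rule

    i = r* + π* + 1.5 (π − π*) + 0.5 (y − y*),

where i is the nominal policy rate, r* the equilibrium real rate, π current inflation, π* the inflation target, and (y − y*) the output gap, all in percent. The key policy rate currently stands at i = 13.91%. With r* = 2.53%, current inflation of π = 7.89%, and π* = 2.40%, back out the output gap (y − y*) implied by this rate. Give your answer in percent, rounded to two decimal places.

1.49%

0.5 (y − y*) = 13.91 − 2.53 − 2.40 − 1.5 × (7.89 − 2.40) = 0.745
(y − y*) = 0.745 / 0.5 = 1.49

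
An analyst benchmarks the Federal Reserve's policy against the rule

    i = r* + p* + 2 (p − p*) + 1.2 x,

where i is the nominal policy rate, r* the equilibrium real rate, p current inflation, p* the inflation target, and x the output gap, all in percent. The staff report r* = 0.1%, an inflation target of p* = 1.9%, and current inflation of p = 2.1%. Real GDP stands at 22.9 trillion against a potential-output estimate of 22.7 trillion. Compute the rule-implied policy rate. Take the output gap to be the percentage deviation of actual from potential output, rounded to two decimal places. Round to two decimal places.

3.46%

Output gap = 100 × (22.9 − 22.7) / 22.7 = 0.88%.
i = 0.10 + 1.90 + 2 × (2.10 − 1.90) + 1.2 × 0.88
   = 0.10 + 1.9 + 0.4 + 1.056 = 3.46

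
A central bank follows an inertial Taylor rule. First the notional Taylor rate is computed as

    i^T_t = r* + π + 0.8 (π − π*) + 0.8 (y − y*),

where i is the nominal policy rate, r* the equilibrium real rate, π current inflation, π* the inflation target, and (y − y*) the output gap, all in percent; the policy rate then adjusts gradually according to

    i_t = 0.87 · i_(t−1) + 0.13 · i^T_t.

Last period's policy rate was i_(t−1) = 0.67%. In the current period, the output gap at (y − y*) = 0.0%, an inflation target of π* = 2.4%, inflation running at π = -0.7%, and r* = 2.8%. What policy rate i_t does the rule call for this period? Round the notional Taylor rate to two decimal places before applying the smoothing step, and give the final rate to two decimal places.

i^T_t = 2.8 + (-0.7) + 0.8 × (-0.7 − 2.4) + 0.8 × 0.0
   = 2.8 − 0.7 − 2.48 + 0 = -0.38
i_t = 0.87 × 0.67 + 0.13 × (-0.38) = 0.5829 − 0.0494 = 0.53

0.53%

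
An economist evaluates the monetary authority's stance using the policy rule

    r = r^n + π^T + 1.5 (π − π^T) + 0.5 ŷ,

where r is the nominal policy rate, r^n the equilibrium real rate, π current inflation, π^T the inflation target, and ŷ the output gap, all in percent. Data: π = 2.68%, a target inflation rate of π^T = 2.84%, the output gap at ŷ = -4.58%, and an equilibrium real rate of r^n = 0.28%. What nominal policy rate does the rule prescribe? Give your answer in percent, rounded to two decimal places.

r = 0.28 + 2.84 + 1.5 × (2.68 − 2.84) + 0.5 × (-4.58)
   = 0.28 + 2.84 − 0.24 − 2.29 = 0.59

0.59%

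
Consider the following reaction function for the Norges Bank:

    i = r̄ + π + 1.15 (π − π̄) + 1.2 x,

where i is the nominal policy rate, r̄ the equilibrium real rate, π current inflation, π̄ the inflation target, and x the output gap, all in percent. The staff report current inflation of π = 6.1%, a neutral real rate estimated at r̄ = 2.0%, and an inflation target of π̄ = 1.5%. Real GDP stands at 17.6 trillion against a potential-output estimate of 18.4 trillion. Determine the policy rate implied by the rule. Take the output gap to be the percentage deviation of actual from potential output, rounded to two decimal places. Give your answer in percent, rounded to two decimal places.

8.17%

Output gap = 100 × (17.6 − 18.4) / 18.4 = -4.35%.
i = 2.00 + 6.10 + 1.15 × (6.10 − 1.50) + 1.2 × (-4.35)
   = 2.00 + 6.1 + 5.29 − 5.22 = 8.17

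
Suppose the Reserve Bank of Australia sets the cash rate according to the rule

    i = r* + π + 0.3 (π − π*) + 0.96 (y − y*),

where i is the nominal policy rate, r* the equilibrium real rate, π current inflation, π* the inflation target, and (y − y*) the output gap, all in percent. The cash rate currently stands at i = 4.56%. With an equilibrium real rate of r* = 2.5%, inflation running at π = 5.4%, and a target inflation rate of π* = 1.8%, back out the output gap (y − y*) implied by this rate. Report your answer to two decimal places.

-4.60%

0.96 (y − y*) = 4.56 − 2.5 − 5.4 − 0.3 × (5.4 − 1.8) = -4.42
(y − y*) = -4.42 / 0.96 = -4.60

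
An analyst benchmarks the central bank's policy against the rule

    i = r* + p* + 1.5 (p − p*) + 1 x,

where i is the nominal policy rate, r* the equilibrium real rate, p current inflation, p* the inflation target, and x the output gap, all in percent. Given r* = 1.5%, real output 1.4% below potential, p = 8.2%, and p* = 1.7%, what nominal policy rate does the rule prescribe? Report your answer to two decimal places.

11.55%

Output 1.4% below potential → x = -1.4.
i = 1.5 + 1.7 + 1.5 × (8.2 − 1.7) + 1 × (-1.4)
   = 1.5 + 1.7 + 9.75 − 1.4 = 11.55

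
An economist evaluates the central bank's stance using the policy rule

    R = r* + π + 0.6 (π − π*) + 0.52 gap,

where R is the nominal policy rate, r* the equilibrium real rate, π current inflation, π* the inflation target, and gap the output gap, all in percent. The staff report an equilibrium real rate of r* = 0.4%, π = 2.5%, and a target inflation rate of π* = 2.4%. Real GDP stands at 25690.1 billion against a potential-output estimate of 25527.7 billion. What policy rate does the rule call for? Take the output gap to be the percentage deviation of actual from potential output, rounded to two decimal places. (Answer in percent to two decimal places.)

3.29%

Output gap = 100 × (25690.1 − 25527.7) / 25527.7 = 0.64%.
R = 0.40 + 2.50 + 0.6 × (2.50 − 2.40) + 0.52 × 0.64
   = 0.40 + 2.5 + 0.06 + 0.3328 = 3.29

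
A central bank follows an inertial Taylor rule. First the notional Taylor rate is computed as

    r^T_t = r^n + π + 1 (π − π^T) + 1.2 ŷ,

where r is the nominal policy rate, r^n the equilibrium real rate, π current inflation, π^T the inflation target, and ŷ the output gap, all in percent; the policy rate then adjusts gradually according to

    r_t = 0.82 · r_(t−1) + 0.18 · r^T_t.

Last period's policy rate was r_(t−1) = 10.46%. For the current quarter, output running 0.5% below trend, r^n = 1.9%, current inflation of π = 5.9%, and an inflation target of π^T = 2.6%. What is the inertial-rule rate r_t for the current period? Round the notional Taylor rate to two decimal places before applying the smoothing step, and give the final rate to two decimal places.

10.47%

Output 0.5% below potential → ŷ = -0.5.
r^T_t = 1.9 + 5.9 + 1 × (5.9 − 2.6) + 1.2 × (-0.5)
   = 1.9 + 5.9 + 3.3 − 0.6 = 10.50
r_t = 0.82 × 10.46 + 0.18 × 10.50 = 8.5772 + 1.89 = 10.47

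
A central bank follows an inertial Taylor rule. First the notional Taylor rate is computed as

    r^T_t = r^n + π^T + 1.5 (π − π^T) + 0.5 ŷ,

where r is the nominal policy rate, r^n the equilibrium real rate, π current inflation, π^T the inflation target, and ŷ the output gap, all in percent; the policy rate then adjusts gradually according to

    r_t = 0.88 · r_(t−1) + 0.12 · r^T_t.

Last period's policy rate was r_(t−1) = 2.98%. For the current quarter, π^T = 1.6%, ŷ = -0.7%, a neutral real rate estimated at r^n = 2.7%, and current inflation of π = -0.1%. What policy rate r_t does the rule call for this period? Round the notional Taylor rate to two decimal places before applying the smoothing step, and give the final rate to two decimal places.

r^T_t = 2.7 + 1.6 + 1.5 × (-0.1 − 1.6) + 0.5 × (-0.7)
   = 2.7 + 1.6 − 2.55 − 0.35 = 1.40
r_t = 0.88 × 2.98 + 0.12 × 1.40 = 2.6224 + 0.168 = 2.79

2.79%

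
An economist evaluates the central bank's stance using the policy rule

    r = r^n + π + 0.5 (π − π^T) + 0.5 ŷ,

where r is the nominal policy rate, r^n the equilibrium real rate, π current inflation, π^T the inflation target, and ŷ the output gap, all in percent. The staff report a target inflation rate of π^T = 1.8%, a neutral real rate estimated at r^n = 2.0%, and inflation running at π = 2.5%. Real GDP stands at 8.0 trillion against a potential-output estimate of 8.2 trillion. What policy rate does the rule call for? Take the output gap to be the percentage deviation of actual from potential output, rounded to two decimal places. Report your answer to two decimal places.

3.63%

Output gap = 100 × (8.0 − 8.2) / 8.2 = -2.44%.
r = 2.00 + 2.50 + 0.5 × (2.50 − 1.80) + 0.5 × (-2.44)
   = 2.00 + 2.5 + 0.35 − 1.22 = 3.63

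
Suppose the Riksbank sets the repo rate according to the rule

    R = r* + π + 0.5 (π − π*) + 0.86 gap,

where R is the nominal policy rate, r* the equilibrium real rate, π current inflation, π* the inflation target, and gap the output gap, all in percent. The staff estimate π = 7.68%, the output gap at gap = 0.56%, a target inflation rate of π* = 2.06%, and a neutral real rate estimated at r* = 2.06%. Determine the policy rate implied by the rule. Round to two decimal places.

R = 2.06 + 7.68 + 0.5 × (7.68 − 2.06) + 0.86 × 0.56
   = 2.06 + 7.68 + 2.81 + 0.4816 = 13.03

13.03%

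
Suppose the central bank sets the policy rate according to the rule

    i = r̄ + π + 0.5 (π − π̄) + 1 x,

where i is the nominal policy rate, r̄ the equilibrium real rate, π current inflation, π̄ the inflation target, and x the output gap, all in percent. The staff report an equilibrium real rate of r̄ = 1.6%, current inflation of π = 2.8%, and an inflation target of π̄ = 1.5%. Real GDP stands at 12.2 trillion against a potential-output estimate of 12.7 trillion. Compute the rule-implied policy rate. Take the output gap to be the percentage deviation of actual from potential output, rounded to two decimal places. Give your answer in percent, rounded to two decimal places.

Output gap = 100 × (12.2 − 12.7) / 12.7 = -3.94%.
i = 1.60 + 2.80 + 0.5 × (2.80 − 1.50) + 1 × (-3.94)
   = 1.60 + 2.8 + 0.65 − 3.94 = 1.11

1.11%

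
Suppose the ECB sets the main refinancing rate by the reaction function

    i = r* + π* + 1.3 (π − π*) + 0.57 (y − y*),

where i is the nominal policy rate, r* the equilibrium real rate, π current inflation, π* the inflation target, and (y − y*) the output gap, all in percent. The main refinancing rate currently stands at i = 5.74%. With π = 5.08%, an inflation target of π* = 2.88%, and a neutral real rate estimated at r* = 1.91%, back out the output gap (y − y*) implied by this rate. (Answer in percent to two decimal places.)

0.57 (y − y*) = 5.74 − 1.91 − 2.88 − 1.3 × (5.08 − 2.88) = -1.91
(y − y*) = -1.91 / 0.57 = -3.35

-3.35%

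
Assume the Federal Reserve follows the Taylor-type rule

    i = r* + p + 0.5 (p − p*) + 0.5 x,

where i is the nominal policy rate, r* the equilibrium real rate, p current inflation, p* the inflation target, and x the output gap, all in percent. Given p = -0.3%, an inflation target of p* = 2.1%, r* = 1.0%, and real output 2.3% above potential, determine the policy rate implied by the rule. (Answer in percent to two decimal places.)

0.65%

Output 2.3% above potential → x = 2.3.
i = 1.0 + (-0.3) + 0.5 × (-0.3 − 2.1) + 0.5 × 2.3
   = 1.0 − 0.3 − 1.2 + 1.15 = 0.65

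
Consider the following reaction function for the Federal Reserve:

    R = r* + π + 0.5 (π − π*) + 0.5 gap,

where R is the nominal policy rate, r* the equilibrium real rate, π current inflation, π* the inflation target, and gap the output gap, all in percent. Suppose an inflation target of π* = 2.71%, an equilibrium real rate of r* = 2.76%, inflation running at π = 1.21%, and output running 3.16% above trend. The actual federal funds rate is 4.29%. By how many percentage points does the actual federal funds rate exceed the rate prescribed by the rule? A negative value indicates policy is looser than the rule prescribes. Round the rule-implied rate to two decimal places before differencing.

Output 3.16% above potential → gap = 3.16.
R = 2.76 + 1.21 + 0.5 × (1.21 − 2.71) + 0.5 × 3.16
   = 2.76 + 1.21 − 0.75 + 1.58 = 4.80
Deviation = 4.29 − 4.80 = -0.51 pp.

-0.51 pp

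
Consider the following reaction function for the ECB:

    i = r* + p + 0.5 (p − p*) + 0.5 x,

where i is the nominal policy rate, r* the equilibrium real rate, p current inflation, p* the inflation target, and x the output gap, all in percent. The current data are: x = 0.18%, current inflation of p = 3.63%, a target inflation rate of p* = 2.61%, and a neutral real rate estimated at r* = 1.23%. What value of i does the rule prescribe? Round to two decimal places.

i = 1.23 + 3.63 + 0.5 × (3.63 − 2.61) + 0.5 × 0.18
   = 1.23 + 3.63 + 0.51 + 0.09 = 5.46

5.46%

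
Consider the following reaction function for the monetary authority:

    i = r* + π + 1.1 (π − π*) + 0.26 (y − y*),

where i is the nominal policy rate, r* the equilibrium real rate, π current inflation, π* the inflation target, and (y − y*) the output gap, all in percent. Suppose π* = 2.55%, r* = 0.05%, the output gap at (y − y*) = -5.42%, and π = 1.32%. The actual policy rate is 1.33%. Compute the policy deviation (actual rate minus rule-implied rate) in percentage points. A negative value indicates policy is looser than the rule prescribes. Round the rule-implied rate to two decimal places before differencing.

i = 0.05 + 1.32 + 1.1 × (1.32 − 2.55) + 0.26 × (-5.42)
   = 0.05 + 1.32 − 1.353 − 1.4092 = -1.39
Deviation = 1.33 − (-1.39) = 2.72 pp.

2.72 pp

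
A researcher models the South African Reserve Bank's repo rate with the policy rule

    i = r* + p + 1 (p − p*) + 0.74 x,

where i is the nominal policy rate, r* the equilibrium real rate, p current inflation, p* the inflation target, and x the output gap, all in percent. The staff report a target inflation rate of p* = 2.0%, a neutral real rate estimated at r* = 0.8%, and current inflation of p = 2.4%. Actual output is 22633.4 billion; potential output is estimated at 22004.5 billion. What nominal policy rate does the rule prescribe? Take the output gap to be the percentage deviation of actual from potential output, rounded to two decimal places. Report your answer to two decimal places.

Output gap = 100 × (22633.4 − 22004.5) / 22004.5 = 2.86%.
i = 0.80 + 2.40 + 1 × (2.40 − 2.00) + 0.74 × 2.86
   = 0.80 + 2.4 + 0.4 + 2.1164 = 5.72

5.72%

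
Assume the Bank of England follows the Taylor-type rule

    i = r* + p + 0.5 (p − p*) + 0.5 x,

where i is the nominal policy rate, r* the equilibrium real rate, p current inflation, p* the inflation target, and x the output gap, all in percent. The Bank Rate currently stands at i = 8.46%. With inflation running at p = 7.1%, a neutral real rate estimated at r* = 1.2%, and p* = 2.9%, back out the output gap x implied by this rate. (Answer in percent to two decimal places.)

-3.88%

0.5 x = 8.46 − 1.2 − 7.1 − 0.5 × (7.1 − 2.9) = -1.94
x = -1.94 / 0.5 = -3.88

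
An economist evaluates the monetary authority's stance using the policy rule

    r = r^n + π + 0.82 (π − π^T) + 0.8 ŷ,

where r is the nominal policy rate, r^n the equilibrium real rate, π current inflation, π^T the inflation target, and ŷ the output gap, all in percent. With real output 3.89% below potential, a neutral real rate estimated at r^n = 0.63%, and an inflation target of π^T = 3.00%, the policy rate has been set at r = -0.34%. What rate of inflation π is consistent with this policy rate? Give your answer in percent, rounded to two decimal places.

Output 3.89% below potential → ŷ = -3.89.
Collecting π: r = r^n + (1 + 0.82) π − 0.82 π^T + 0.8 ŷ
1.82 π = -0.34 − 0.63 + 0.82 × 3.00 − 0.8 × (-3.89) = 4.602
π = 4.602 / 1.82 = 2.53

2.53%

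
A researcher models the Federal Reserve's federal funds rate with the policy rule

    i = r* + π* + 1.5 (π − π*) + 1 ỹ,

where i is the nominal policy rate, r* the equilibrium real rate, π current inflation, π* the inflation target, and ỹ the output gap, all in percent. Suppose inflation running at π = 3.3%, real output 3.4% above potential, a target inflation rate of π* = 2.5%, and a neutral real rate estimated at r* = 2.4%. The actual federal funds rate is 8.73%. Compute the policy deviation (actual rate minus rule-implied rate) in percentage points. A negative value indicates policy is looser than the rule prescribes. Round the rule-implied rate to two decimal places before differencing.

-0.77 pp

Output 3.4% above potential → ỹ = 3.4.
i = 2.4 + 2.5 + 1.5 × (3.3 − 2.5) + 1 × 3.4
   = 2.4 + 2.5 + 1.2 + 3.4 = 9.50
Deviation = 8.73 − 9.50 = -0.77 pp.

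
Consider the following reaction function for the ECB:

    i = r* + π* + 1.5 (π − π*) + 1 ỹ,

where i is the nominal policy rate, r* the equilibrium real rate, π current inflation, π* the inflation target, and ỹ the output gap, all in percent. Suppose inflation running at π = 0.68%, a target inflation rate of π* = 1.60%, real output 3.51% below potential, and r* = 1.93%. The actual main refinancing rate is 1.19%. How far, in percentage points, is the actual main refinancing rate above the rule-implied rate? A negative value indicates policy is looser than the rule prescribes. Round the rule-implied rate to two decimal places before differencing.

2.55 pp

Output 3.51% below potential → ỹ = -3.51.
i = 1.93 + 1.60 + 1.5 × (0.68 − 1.60) + 1 × (-3.51)
   = 1.93 + 1.6 − 1.38 − 3.51 = -1.36
Deviation = 1.19 − (-1.36) = 2.55 pp.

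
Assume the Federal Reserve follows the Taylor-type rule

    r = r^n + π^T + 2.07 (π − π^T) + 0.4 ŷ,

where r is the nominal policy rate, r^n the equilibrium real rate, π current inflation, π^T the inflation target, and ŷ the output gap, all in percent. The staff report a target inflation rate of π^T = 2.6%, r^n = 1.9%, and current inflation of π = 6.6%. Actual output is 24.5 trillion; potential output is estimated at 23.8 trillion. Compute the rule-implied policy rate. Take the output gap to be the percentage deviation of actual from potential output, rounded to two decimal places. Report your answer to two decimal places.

Output gap = 100 × (24.5 − 23.8) / 23.8 = 2.94%.
r = 1.90 + 2.60 + 2.07 × (6.60 − 2.60) + 0.4 × 2.94
   = 1.90 + 2.6 + 8.28 + 1.176 = 13.96

13.96%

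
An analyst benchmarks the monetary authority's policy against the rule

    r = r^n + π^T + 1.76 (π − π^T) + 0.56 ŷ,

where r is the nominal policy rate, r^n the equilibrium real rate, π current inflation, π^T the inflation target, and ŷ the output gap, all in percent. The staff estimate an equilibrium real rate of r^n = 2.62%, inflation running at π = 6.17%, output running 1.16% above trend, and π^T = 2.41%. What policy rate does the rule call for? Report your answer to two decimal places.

Output 1.16% above potential → ŷ = 1.16.
r = 2.62 + 2.41 + 1.76 × (6.17 − 2.41) + 0.56 × 1.16
   = 2.62 + 2.41 + 6.6176 + 0.6496 = 12.30

12.30%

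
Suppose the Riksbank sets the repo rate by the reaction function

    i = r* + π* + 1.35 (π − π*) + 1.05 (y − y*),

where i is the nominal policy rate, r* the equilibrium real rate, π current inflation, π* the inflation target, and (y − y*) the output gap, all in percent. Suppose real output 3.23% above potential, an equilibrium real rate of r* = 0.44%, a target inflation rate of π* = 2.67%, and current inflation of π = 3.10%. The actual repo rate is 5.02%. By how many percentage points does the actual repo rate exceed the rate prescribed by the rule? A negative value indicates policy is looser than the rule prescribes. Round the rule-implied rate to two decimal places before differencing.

-2.06 pp

Output 3.23% above potential → (y − y*) = 3.23.
i = 0.44 + 2.67 + 1.35 × (3.10 − 2.67) + 1.05 × 3.23
   = 0.44 + 2.67 + 0.5805 + 3.3915 = 7.08
Deviation = 5.02 − 7.08 = -2.06 pp.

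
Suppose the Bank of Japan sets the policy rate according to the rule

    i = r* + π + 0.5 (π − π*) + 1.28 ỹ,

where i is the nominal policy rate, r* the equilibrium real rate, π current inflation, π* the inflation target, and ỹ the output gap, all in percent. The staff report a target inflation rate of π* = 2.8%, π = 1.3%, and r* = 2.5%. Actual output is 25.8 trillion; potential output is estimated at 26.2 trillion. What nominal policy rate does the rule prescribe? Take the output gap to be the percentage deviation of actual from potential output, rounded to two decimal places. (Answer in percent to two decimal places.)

Output gap = 100 × (25.8 − 26.2) / 26.2 = -1.53%.
i = 2.50 + 1.30 + 0.5 × (1.30 − 2.80) + 1.28 × (-1.53)
   = 2.50 + 1.3 − 0.75 − 1.9584 = 1.09

1.09%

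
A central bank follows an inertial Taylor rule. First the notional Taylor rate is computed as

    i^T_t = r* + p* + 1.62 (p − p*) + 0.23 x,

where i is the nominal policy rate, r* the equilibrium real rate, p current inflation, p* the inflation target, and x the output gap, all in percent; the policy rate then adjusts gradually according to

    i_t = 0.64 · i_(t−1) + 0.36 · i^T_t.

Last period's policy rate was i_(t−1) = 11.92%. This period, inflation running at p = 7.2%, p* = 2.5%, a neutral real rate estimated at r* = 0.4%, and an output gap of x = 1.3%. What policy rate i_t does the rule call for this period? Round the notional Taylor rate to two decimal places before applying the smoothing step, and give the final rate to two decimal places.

11.52%

i^T_t = 0.4 + 2.5 + 1.62 × (7.2 − 2.5) + 0.23 × 1.3
   = 0.4 + 2.5 + 7.614 + 0.299 = 10.81
i_t = 0.64 × 11.92 + 0.36 × 10.81 = 7.6288 + 3.8916 = 11.52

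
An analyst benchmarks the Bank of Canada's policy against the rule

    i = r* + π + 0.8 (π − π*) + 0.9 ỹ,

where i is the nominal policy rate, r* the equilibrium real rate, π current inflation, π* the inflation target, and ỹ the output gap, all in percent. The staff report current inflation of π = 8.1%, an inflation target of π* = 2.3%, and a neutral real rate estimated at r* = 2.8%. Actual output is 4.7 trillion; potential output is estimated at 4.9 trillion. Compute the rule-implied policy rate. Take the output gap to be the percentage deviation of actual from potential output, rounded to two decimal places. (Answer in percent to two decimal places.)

Output gap = 100 × (4.7 − 4.9) / 4.9 = -4.08%.
i = 2.80 + 8.10 + 0.8 × (8.10 − 2.30) + 0.9 × (-4.08)
   = 2.80 + 8.1 + 4.64 − 3.672 = 11.87

11.87%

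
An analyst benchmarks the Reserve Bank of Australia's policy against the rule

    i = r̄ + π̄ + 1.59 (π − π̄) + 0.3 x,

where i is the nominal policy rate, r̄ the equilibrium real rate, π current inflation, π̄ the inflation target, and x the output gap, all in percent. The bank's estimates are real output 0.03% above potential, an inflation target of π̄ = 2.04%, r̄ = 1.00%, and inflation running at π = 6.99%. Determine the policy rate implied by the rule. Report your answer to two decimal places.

10.92%

Output 0.03% above potential → x = 0.03.
i = 1.00 + 2.04 + 1.59 × (6.99 − 2.04) + 0.3 × 0.03
   = 1.00 + 2.04 + 7.8705 + 0.009 = 10.92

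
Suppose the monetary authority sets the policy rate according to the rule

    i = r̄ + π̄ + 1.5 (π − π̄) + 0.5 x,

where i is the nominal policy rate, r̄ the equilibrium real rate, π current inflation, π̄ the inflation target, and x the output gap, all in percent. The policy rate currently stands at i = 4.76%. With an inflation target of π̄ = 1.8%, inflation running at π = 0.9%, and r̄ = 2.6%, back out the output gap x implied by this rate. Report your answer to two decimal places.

3.42%

0.5 x = 4.76 − 2.6 − 1.8 − 1.5 × (0.9 − 1.8) = 1.71
x = 1.71 / 0.5 = 3.42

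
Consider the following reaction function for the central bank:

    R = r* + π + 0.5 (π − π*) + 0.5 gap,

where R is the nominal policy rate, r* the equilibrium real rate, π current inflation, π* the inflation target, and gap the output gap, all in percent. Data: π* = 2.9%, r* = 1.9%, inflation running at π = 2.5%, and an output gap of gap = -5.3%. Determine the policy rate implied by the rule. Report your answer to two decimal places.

1.55%

R = 1.9 + 2.5 + 0.5 × (2.5 − 2.9) + 0.5 × (-5.3)
   = 1.9 + 2.5 − 0.2 − 2.65 = 1.55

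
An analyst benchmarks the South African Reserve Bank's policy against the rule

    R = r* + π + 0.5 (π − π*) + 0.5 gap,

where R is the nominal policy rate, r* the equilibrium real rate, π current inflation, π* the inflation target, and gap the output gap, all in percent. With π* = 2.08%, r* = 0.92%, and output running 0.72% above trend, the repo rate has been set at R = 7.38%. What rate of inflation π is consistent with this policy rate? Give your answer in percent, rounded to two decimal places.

4.76%

Output 0.72% above potential → gap = 0.72.
Collecting π: R = r* + (1 + 0.5) π − 0.5 π* + 0.5 gap
1.5 π = 7.38 − 0.92 + 0.5 × 2.08 − 0.5 × 0.72 = 7.14
π = 7.14 / 1.5 = 4.76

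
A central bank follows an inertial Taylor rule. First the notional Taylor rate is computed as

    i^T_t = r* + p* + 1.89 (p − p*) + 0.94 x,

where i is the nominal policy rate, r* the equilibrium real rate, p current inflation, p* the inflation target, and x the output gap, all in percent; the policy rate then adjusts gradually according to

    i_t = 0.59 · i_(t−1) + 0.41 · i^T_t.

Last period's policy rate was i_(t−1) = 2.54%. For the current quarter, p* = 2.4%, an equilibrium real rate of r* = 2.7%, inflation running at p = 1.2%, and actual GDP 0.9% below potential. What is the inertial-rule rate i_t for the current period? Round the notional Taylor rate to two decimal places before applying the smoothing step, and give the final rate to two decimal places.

2.31%

Output 0.9% below potential → x = -0.9.
i^T_t = 2.7 + 2.4 + 1.89 × (1.2 − 2.4) + 0.94 × (-0.9)
   = 2.7 + 2.4 − 2.268 − 0.846 = 1.99
i_t = 0.59 × 2.54 + 0.41 × 1.99 = 1.4986 + 0.8159 = 2.31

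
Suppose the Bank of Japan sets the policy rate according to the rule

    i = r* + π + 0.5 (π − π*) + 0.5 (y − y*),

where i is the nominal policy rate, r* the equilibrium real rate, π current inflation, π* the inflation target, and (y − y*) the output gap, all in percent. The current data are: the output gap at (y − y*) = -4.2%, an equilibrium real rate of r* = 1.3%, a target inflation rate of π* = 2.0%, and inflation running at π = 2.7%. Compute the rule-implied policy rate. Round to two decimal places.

2.25%

i = 1.3 + 2.7 + 0.5 × (2.7 − 2.0) + 0.5 × (-4.2)
   = 1.3 + 2.7 + 0.35 − 2.1 = 2.25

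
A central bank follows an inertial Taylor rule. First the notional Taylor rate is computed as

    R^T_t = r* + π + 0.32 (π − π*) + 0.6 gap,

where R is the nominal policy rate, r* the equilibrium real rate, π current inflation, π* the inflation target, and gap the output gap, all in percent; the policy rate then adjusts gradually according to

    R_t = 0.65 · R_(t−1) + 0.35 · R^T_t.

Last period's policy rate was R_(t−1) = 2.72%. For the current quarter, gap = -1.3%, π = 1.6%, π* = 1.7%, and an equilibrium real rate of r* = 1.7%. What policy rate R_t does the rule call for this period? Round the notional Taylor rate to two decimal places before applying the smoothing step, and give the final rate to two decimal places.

R^T_t = 1.7 + 1.6 + 0.32 × (1.6 − 1.7) + 0.6 × (-1.3)
   = 1.7 + 1.6 − 0.032 − 0.78 = 2.49
R_t = 0.65 × 2.72 + 0.35 × 2.49 = 1.768 + 0.8715 = 2.64

2.64%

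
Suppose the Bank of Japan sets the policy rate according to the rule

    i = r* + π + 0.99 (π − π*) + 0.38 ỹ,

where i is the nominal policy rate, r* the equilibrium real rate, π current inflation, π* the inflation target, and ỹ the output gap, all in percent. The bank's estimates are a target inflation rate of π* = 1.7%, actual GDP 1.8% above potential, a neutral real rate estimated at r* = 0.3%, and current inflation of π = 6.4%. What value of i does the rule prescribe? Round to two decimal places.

12.04%

Output 1.8% above potential → ỹ = 1.8.
i = 0.3 + 6.4 + 0.99 × (6.4 − 1.7) + 0.38 × 1.8
   = 0.3 + 6.4 + 4.653 + 0.684 = 12.04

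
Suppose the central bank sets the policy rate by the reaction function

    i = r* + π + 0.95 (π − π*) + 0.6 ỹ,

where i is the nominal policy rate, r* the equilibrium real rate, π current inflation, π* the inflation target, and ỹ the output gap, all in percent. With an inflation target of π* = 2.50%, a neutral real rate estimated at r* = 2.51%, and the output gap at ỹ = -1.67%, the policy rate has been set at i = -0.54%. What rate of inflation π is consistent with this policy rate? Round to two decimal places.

0.17%

Collecting π: i = r* + (1 + 0.95) π − 0.95 π* + 0.6 ỹ
1.95 π = -0.54 − 2.51 + 0.95 × 2.50 − 0.6 × (-1.67) = 0.327
π = 0.327 / 1.95 = 0.17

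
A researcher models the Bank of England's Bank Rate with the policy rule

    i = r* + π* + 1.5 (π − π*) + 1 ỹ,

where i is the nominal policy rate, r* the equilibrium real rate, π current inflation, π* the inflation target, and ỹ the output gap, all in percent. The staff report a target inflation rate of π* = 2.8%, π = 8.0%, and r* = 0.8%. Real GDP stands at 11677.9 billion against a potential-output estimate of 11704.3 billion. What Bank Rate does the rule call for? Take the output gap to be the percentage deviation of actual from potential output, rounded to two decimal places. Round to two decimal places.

Output gap = 100 × (11677.9 − 11704.3) / 11704.3 = -0.23%.
i = 0.80 + 2.80 + 1.5 × (8.00 − 2.80) + 1 × (-0.23)
   = 0.80 + 2.8 + 7.8 − 0.23 = 11.17

11.17%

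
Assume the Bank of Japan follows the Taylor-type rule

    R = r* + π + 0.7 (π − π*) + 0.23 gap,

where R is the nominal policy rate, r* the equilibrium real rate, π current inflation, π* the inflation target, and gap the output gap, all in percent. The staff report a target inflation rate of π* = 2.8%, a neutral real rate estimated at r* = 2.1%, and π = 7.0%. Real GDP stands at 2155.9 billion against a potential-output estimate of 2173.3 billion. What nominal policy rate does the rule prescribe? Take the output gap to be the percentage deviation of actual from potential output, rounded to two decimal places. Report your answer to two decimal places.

11.86%

Output gap = 100 × (2155.9 − 2173.3) / 2173.3 = -0.80%.
R = 2.10 + 7.00 + 0.7 × (7.00 − 2.80) + 0.23 × (-0.80)
   = 2.10 + 7 + 2.94 − 0.184 = 11.86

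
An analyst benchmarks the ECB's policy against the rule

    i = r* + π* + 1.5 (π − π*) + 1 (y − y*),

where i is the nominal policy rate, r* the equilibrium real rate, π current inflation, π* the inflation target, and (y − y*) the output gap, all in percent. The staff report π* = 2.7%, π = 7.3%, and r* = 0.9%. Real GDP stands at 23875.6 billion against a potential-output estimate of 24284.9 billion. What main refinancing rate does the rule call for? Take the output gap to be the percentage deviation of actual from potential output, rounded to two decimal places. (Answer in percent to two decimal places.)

8.81%

Output gap = 100 × (23875.6 − 24284.9) / 24284.9 = -1.69%.
i = 0.90 + 2.70 + 1.5 × (7.30 − 2.70) + 1 × (-1.69)
   = 0.90 + 2.7 + 6.9 − 1.69 = 8.81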